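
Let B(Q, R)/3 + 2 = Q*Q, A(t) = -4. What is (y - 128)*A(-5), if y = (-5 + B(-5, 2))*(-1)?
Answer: 768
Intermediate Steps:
B(Q, R) = -6 + 3*Q**2 (B(Q, R) = -6 + 3*(Q*Q) = -6 + 3*Q**2)
y = -64 (y = (-5 + (-6 + 3*(-5)**2))*(-1) = (-5 + (-6 + 3*25))*(-1) = (-5 + (-6 + 75))*(-1) = (-5 + 69)*(-1) = 64*(-1) = -64)
(y - 128)*A(-5) = (-64 - 128)*(-4) = -192*(-4) = 768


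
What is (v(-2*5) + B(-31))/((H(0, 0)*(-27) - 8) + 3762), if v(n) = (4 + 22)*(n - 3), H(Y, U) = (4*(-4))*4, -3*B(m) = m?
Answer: -983/16446 ≈ -0.059771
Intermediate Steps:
B(m) = -m/3
H(Y, U) = -64 (H(Y, U) = -16*4 = -64)
v(n) = -78 + 26*n (v(n) = 26*(-3 + n) = -78 + 26*n)
(v(-2*5) + B(-31))/((H(0, 0)*(-27) - 8) + 3762) = ((-78 + 26*(-2*5)) - ⅓*(-31))/((-64*(-27) - 8) + 3762) = ((-78 + 26*(-10)) + 31/3)/((1728 - 8) + 3762) = ((-78 - 260) + 31/3)/(1720 + 3762) = (-338 + 31/3)/5482 = -983/3*1/5482 = -983/16446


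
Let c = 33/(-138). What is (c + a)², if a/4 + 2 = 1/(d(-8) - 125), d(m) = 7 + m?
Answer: 574512961/8398404 ≈ 68.407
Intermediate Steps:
c = -11/46 (c = 33*(-1/138) = -11/46 ≈ -0.23913)
a = -506/63 (a = -8 + 4/((7 - 8) - 125) = -8 + 4/(-1 - 125) = -8 + 4/(-126) = -8 + 4*(-1/126) = -8 - 2/63 = -506/63 ≈ -8.0317)
(c + a)² = (-11/46 - 506/63)² = (-23969/2898)² = 574512961/8398404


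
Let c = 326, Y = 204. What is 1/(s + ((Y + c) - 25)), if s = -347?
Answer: 1/158 ≈ 0.0063291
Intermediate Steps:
1/(s + ((Y + c) - 25)) = 1/(-347 + ((204 + 326) - 25)) = 1/(-347 + (530 - 25)) = 1/(-347 + 505) = 1/158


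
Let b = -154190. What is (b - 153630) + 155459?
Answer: -152361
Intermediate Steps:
(b - 153630) + 155459 = (-154190 - 153630) + 155459 = -307820 + 155459 = -152361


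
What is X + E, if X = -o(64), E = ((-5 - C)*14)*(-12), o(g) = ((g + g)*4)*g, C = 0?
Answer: -31928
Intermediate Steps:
o(g) = 8*g**2 (o(g) = ((2*g)*4)*g = (8*g)*g = 8*g**2)
E = 840 (E = ((-5 - 1*0)*14)*(-12) = ((-5 + 0)*14)*(-12) = -5*14*(-12) = -70*(-12) = 840)
X = -32768 (X = -8*64**2 = -8*4096 = -1*32768 = -32768)
X + E = -32768 + 840 = -31928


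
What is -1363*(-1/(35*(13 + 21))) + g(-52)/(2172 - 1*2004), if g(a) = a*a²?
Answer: -2983831/3570 ≈ -835.81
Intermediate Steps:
g(a) = a³
-1363*(-1/(35*(13 + 21))) + g(-52)/(2172 - 1*2004) = -1363*(-1/(35*(13 + 21))) + (-52)³/(2172 - 1*2004) = -1363/((-35*34)) - 140608/(2172 - 2004) = -1363/(-1190) - 140608/168 = -1363*(-1/1190) - 140608*1/168 = 1363/1190 - 17576/21 = -2983831/3570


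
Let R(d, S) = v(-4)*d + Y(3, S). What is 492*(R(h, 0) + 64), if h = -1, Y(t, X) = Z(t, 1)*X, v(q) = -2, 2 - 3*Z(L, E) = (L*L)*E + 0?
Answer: 32472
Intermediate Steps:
Z(L, E) = ⅔ - E*L²/3 (Z(L, E) = ⅔ - ((L*L)*E + 0)/3 = ⅔ - (L²*E + 0)/3 = ⅔ - (E*L² + 0)/3 = ⅔ - E*L²/3)
Y(t, X) = X*(⅔ - t²/3) (Y(t, X) = (⅔ - ⅓*1*t²)*X = (⅔ - t²/3)*X = X*(⅔ - t²/3))
R(d, S) = -2*d - 7*S/3 (R(d, S) = -2*d + S*(2 - 1*3²)/3 = -2*d + S*(2 - 1*9)/3 = -2*d + S*(2 - 9)/3 = -2*d + (⅓)*S*(-7) = -2*d - 7*S/3)
492*(R(h, 0) + 64) = 492*((-2*(-1) - 7/3*0) + 64) = 492*((2 + 0) + 64) = 492*(2 + 64) = 492*66 = 32472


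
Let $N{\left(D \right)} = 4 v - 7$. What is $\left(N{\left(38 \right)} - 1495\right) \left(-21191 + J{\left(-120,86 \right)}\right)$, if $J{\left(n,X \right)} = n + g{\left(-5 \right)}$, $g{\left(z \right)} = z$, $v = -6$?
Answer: $32528216$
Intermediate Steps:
$J{\left(n,X \right)} = -5 + n$ ($J{\left(n,X \right)} = n - 5 = -5 + n$)
$N{\left(D \right)} = -31$ ($N{\left(D \right)} = 4 \left(-6\right) - 7 = -24 - 7 = -31$)
$\left(N{\left(38 \right)} - 1495\right) \left(-21191 + J{\left(-120,86 \right)}\right) = \left(-31 - 1495\right) \left(-21191 - 125\right) = - 1526 \left(-21191 - 125\right) = \left(-1526\right) \left(-21316\right) = 32528216$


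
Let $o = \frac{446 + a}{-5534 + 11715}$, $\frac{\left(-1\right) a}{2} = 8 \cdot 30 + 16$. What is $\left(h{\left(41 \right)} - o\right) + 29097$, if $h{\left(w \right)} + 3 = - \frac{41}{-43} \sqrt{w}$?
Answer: $\frac{179830080}{6181} + \frac{41 \sqrt{41}}{43} \approx 29100.0$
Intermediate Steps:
$a = -512$ ($a = - 2 \left(8 \cdot 30 + 16\right) = - 2 \left(240 + 16\right) = \left(-2\right) 256 = -512$)
$h{\left(w \right)} = -3 + \frac{41 \sqrt{w}}{43}$ ($h{\left(w \right)} = -3 + - \frac{41}{-43} \sqrt{w} = -3 + \left(-41\right) \left(- \frac{1}{43}\right) \sqrt{w} = -3 + \frac{41 \sqrt{w}}{43}$)
$o = - \frac{66}{6181}$ ($o = \frac{446 - 512}{-5534 + 11715} = - \frac{66}{6181} \approx -0.010678$)
$\left(h{\left(41 \right)} - o\right) + 29097 = \left(\left(-3 + \frac{41 \sqrt{41}}{43}\right) - - \frac{66}{6181}\right) + 29097 = \left(\left(-3 + \frac{41 \sqrt{41}}{43}\right) + \frac{66}{6181}\right) + 29097 = \left(- \frac{18477}{6181} + \frac{41 \sqrt{41}}{43}\right) + 29097 = \frac{179830080}{6181} + \frac{41 \sqrt{41}}{43}$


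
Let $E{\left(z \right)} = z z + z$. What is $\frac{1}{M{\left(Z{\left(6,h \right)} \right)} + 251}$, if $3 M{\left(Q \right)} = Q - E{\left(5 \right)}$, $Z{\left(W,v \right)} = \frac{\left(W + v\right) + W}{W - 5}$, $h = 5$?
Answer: $\frac{3}{740} \approx 0.0040541$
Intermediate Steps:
$E{\left(z \right)} = z + z^{2}$ ($E{\left(z \right)} = z^{2} + z = z + z^{2}$)
$Z{\left(W,v \right)} = \frac{v + 2 W}{-5 + W}$
$M{\left(Q \right)} = -10 + \frac{Q}{3}$ ($M{\left(Q \right)} = \frac{Q - 5 \left(1 + 5\right)}{3} = \frac{Q - 5 \cdot 6}{3} = \frac{Q - 30}{3} = \frac{-30 + Q}{3} = -10 + \frac{Q}{3}$)
$\frac{1}{M{\left(Z{\left(6,h \right)} \right)} + 251} = \frac{1}{\left(-10 + \frac{\frac{1}{-5 + 6} \left(5 + 2 \cdot 6\right)}{3}\right) + 251} = \frac{1}{\left(-10 + \frac{1^{-1} \left(5 + 12\right)}{3}\right) + 251} = \frac{1}{\left(-10 + \frac{1 \cdot 17}{3}\right) + 251} = \frac{1}{\left(-10 + \frac{1}{3} \cdot 17\right) + 251} = \frac{1}{\left(-10 + \frac{17}{3}\right) + 251} = \frac{1}{- \frac{13}{3} + 251} = \frac{1}{\frac{740}{3}} = \frac{3}{740}$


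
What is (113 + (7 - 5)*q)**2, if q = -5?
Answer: 10609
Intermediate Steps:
(113 + (7 - 5)*q)**2 = (113 + (7 - 5)*(-5))**2 = (113 + 2*(-5))**2 = (113 - 10)**2 = 103**2 = 10609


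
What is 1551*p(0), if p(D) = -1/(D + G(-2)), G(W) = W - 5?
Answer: 1551/7 ≈ 221.57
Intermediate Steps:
G(W) = -5 + W
p(D) = -1/(-7 + D) (p(D) = -1/(D + (-5 - 2)) = -1/(D - 7) = -1/(-7 + D))
1551*p(0) = 1551*(-1/(-7 + 0)) = 1551*(-1/(-7)) = 1551*(-1*(-⅐)) = 1551*(⅐) = 1551/7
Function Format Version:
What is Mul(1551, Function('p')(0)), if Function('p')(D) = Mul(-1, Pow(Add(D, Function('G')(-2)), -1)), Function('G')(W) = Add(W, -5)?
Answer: Rational(1551, 7) ≈ 221.57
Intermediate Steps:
Function('G')(W) = Add(-5, W)
Function('p')(D) = Mul(-1, Pow(Add(-7, D), -1)) (Function('p')(D) = Mul(-1, Pow(Add(D, Add(-5, -2)), -1)) = Mul(-1, Pow(Add(D, -7), -1)) = Mul(-1, Pow(Add(-7, D), -1)))
Mul(1551, Function('p')(0)) = Mul(1551, Mul(-1, Pow(Add(-7, 0), -1))) = Mul(1551, Mul(-1, Pow(-7, -1))) = Mul(1551, Mul(-1, Rational(-1, 7))) = Mul(1551, Rational(1, 7)) = Rational(1551, 7)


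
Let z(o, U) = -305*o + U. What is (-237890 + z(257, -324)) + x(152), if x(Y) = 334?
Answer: -316265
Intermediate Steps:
z(o, U) = U - 305*o
(-237890 + z(257, -324)) + x(152) = (-237890 + (-324 - 305*257)) + 334 = (-237890 + (-324 - 78385)) + 334 = (-237890 - 78709) + 334 = -316599 + 334 = -316265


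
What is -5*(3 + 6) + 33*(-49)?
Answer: -1662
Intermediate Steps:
-5*(3 + 6) + 33*(-49) = -5*9 - 1617 = -45 - 1617 = -1662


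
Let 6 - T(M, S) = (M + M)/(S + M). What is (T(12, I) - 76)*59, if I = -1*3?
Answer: -12862/3 ≈ -4287.3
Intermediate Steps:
I = -3
T(M, S) = 6 - 2*M/(M + S) (T(M, S) = 6 - (M + M)/(S + M) = 6 - 2*M/(M + S))
(T(12, I) - 76)*59 = (2*(2*12 + 3*(-3))/(12 - 3) - 76)*59 = (2*(24 - 9)/9 - 76)*59 = (2*(1/9)*15 - 76)*59 = (10/3 - 76)*59 = -218/3*59 = -12862/3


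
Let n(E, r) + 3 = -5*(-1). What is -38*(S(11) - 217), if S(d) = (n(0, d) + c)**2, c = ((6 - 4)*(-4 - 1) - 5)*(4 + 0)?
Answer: -119586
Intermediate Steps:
n(E, r) = 2 (n(E, r) = -3 - 5*(-1) = -3 + 5 = 2)
c = -60 (c = (2*(-5) - 5)*4 = (-10 - 5)*4 = -15*4 = -60)
S(d) = 3364 (S(d) = (2 - 60)**2 = (-58)**2 = 3364)
-38*(S(11) - 217) = -38*(3364 - 217) = -38*3147 = -119586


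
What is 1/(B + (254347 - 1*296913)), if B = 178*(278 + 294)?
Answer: 1/59250 ≈ 1.6878e-5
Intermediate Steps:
B = 101816 (B = 178*572 = 101816)
1/(B + (254347 - 1*296913)) = 1/(101816 + (254347 - 1*296913)) = 1/(101816 + (254347 - 296913)) = 1/(101816 - 42566) = 1/59250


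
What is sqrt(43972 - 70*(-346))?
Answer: 4*sqrt(4262) ≈ 261.14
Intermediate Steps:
sqrt(43972 - 70*(-346)) = sqrt(43972 + 24220) = sqrt(68192) = 4*sqrt(4262)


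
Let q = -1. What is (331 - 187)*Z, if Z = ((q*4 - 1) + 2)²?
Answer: 1296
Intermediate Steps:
Z = 9 (Z = ((-1*4 - 1) + 2)² = ((-4 - 1) + 2)² = (-5 + 2)² = (-3)² = 9)
(331 - 187)*Z = (331 - 187)*9 = 144*9 = 1296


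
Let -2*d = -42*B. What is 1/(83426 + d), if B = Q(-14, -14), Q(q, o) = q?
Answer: 1/83132 ≈ 1.2029e-5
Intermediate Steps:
B = -14
d = -294 (d = -(-21)*(-14) = -½*588 = -294)
1/(83426 + d) = 1/(83426 - 294) = 1/83132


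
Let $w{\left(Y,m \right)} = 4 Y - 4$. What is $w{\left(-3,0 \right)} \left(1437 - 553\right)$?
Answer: $-14144$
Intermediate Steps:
$w{\left(Y,m \right)} = -4 + 4 Y$
$w{\left(-3,0 \right)} \left(1437 - 553\right) = \left(-4 + 4 \left(-3\right)\right) \left(1437 - 553\right) = \left(-4 - 12\right) 884 = \left(-16\right) 884 = -14144$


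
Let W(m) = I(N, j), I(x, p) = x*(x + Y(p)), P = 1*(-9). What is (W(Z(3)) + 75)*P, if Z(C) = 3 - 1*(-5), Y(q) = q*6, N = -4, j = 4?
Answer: 45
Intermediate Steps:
Y(q) = 6*q
P = -9
I(x, p) = x*(x + 6*p)
Z(C) = 8 (Z(C) = 3 + 5 = 8)
W(m) = -80 (W(m) = -4*(-4 + 6*4) = -4*(-4 + 24) = -4*20 = -80)
(W(Z(3)) + 75)*P = (-80 + 75)*(-9) = -5*(-9) = 45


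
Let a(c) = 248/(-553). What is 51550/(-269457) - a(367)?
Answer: 38318186/149009721 ≈ 0.25715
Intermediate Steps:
a(c) = -248/553 (a(c) = 248*(-1/553) = -248/553)
51550/(-269457) - a(367) = 51550/(-269457) - 1*(-248/553) = 51550*(-1/269457) + 248/553 = -51550/269457 + 248/553 = 38318186/149009721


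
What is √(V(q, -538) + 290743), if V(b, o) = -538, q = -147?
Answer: 3*√32245 ≈ 538.71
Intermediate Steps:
√(V(q, -538) + 290743) = √(-538 + 290743) = √290205 = 3*√32245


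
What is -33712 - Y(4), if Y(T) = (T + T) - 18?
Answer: -33702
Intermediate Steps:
Y(T) = -18 + 2*T (Y(T) = 2*T - 18 = -18 + 2*T)
-33712 - Y(4) = -33712 - (-18 + 2*4) = -33712 - (-18 + 8) = -33712 - 1*(-10) = -33712 + 10 = -33702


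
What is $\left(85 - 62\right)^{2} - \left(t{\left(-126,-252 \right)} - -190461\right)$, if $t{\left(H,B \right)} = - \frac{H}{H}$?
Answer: $-189931$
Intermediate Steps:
$t{\left(H,B \right)} = -1$ ($t{\left(H,B \right)} = \left(-1\right) 1 = -1$)
$\left(85 - 62\right)^{2} - \left(t{\left(-126,-252 \right)} - -190461\right) = \left(85 - 62\right)^{2} - \left(-1 - -190461\right) = 23^{2} - \left(-1 + 190461\right) = 529 - 190460 = -189931$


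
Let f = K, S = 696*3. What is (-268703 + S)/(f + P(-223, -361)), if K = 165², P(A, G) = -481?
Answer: -266615/26744 ≈ -9.9691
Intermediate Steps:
S = 2088
K = 27225
f = 27225
(-268703 + S)/(f + P(-223, -361)) = (-268703 + 2088)/(27225 - 481) = -266615/26744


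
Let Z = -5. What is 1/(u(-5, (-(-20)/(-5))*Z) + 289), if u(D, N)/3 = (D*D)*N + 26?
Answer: 1/1867 ≈ 0.00053562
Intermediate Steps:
u(D, N) = 78 + 3*N*D**2 (u(D, N) = 3*((D*D)*N + 26) = 3*(D**2*N + 26) = 3*(N*D**2 + 26) = 3*(26 + N*D**2) = 78 + 3*N*D**2)
1/(u(-5, (-(-20)/(-5))*Z) + 289) = 1/((78 + 3*(-(-20)/(-5)*(-5))*(-5)**2) + 289) = 1/((78 + 3*(-(-20)*(-1)/5*(-5))*25) + 289) = 1/((78 + 3*(-5*4/5*(-5))*25) + 289) = 1/((78 + 3*(-4*(-5))*25) + 289) = 1/((78 + 3*20*25) + 289) = 1/((78 + 1500) + 289) = 1/(1578 + 289) = 1/1867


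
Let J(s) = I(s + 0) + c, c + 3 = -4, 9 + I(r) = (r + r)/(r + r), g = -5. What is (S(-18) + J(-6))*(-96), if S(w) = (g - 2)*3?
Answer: 3456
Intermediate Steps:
S(w) = -21 (S(w) = (-5 - 2)*3 = -7*3 = -21)
I(r) = -8 (I(r) = -9 + (r + r)/(r + r) = -9 + (2*r)/((2*r)) = -9 + (2*r)*(1/(2*r)) = -9 + 1 = -8)
c = -7 (c = -3 - 4 = -7)
J(s) = -15 (J(s) = -8 - 7 = -15)
(S(-18) + J(-6))*(-96) = (-21 - 15)*(-96) = -36*(-96) = 3456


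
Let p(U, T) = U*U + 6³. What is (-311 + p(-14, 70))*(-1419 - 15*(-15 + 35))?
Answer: -173619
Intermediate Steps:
p(U, T) = 216 + U² (p(U, T) = U² + 216 = 216 + U²)
(-311 + p(-14, 70))*(-1419 - 15*(-15 + 35)) = (-311 + (216 + (-14)²))*(-1419 - 15*(-15 + 35)) = (-311 + (216 + 196))*(-1419 - 15*20) = (-311 + 412)*(-1419 - 300) = 101*(-1719) = -173619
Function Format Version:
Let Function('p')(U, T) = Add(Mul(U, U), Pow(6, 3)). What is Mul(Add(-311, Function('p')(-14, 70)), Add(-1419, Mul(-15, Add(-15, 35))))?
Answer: -173619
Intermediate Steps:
Function('p')(U, T) = Add(216, Pow(U, 2)) (Function('p')(U, T) = Add(Pow(U, 2), 216) = Add(216, Pow(U, 2)))
Mul(Add(-311, Function('p')(-14, 70)), Add(-1419, Mul(-15, Add(-15, 35)))) = Mul(Add(-311, Add(216, Pow(-14, 2))), Add(-1419, Mul(-15, Add(-15, 35)))) = Mul(Add(-311, Add(216, 196)), Add(-1419, Mul(-15, 20))) = Mul(Add(-311, 412), Add(-1419, -300)) = Mul(101, -1719) = -173619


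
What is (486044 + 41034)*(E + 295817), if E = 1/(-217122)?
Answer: 16926682687103747/108561 ≈ 1.5592e+11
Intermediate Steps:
E = -1/217122 ≈ -4.6057e-6
(486044 + 41034)*(E + 295817) = (486044 + 41034)*(-1/217122 + 295817) = 527078*(64228378673/217122) = 16926682687103747/108561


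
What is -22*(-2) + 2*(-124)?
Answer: -204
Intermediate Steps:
-22*(-2) + 2*(-124) = 44 - 248 = -204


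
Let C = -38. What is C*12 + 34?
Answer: -422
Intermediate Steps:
C*12 + 34 = -38*12 + 34 = -456 + 34 = -422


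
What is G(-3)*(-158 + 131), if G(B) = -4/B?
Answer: -36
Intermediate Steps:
G(-3)*(-158 + 131) = (-4/(-3))*(-158 + 131) = -4*(-⅓)*(-27) = (4/3)*(-27) = -36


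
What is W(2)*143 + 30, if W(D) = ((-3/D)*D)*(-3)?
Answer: 1317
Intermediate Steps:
W(D) = 9 (W(D) = -3*(-3) = 9)
W(2)*143 + 30 = 9*143 + 30 = 1287 + 30 = 1317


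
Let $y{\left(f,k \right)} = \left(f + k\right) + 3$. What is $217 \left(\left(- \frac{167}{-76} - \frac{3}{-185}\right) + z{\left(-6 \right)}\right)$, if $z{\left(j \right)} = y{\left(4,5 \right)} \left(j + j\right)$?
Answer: $- \frac{432593189}{14060} \approx -30768.0$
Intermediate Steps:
$y{\left(f,k \right)} = 3 + f + k$
$z{\left(j \right)} = 24 j$ ($z{\left(j \right)} = \left(3 + 4 + 5\right) \left(j + j\right) = 12 \cdot 2 j = 24 j$)
$217 \left(\left(- \frac{167}{-76} - \frac{3}{-185}\right) + z{\left(-6 \right)}\right) = 217 \left(\left(- \frac{167}{-76} - \frac{3}{-185}\right) + 24 \left(-6\right)\right) = 217 \left(\left(\left(-167\right) \left(- \frac{1}{76}\right) - - \frac{3}{185}\right) - 144\right) = 217 \left(\left(\frac{167}{76} + \frac{3}{185}\right) - 144\right) = 217 \left(\frac{31123}{14060} - 144\right) = 217 \left(- \frac{1993517}{14060}\right) = - \frac{432593189}{14060}$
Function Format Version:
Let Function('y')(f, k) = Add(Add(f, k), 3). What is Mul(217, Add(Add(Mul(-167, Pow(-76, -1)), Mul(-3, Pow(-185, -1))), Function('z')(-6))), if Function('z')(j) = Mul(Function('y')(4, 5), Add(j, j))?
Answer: Rational(-432593189, 14060) ≈ -30768.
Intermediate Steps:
Function('y')(f, k) = Add(3, f, k)
Function('z')(j) = Mul(24, j) (Function('z')(j) = Mul(Add(3, 4, 5), Add(j, j)) = Mul(12, Mul(2, j)) = Mul(24, j))
Mul(217, Add(Add(Mul(-167, Pow(-76, -1)), Mul(-3, Pow(-185, -1))), Function('z')(-6))) = Mul(217, Add(Add(Mul(-167, Pow(-76, -1)), Mul(-3, Pow(-185, -1))), Mul(24, -6))) = Mul(217, Add(Add(Mul(-167, Rational(-1, 76)), Mul(-3, Rational(-1, 185))), -144)) = Mul(217, Add(Add(Rational(167, 76), Rational(3, 185)), -144)) = Mul(217, Add(Rational(31123, 14060), -144)) = Mul(217, Rational(-1993517, 14060)) = Rational(-432593189, 14060)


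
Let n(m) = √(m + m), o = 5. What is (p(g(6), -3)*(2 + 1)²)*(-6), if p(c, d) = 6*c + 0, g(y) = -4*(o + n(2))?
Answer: 9072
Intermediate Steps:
n(m) = √2*√m (n(m) = √(2*m) = √2*√m)
g(y) = -28 (g(y) = -4*(5 + √2*√2) = -4*(5 + 2) = -4*7 = -28)
p(c, d) = 6*c
(p(g(6), -3)*(2 + 1)²)*(-6) = ((6*(-28))*(2 + 1)²)*(-6) = -168*3²*(-6) = -168*9*(-6) = -1512*(-6) = 9072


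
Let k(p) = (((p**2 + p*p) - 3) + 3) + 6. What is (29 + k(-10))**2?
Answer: 55225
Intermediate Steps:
k(p) = 6 + 2*p**2 (k(p) = (((p**2 + p**2) - 3) + 3) + 6 = ((2*p**2 - 3) + 3) + 6 = ((-3 + 2*p**2) + 3) + 6 = 2*p**2 + 6 = 6 + 2*p**2)
(29 + k(-10))**2 = (29 + (6 + 2*(-10)**2))**2 = (29 + (6 + 2*100))**2 = (29 + (6 + 200))**2 = (29 + 206)**2 = 235**2 = 55225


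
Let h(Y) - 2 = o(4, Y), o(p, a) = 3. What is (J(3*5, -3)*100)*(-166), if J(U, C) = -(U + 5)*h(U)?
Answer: 1660000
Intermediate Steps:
h(Y) = 5 (h(Y) = 2 + 3 = 5)
J(U, C) = -25 - 5*U (J(U, C) = -(U + 5)*5 = -(5 + U)*5 = -(25 + 5*U) = -25 - 5*U)
(J(3*5, -3)*100)*(-166) = ((-25 - 15*5)*100)*(-166) = ((-25 - 5*15)*100)*(-166) = ((-25 - 75)*100)*(-166) = -100*100*(-166) = -10000*(-166) = 1660000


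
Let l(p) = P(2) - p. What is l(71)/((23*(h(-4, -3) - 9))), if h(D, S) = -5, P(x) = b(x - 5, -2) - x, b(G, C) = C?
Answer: 75/322 ≈ 0.23292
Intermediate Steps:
P(x) = -2 - x
l(p) = -4 - p (l(p) = (-2 - 1*2) - p = (-2 - 2) - p = -4 - p)
l(71)/((23*(h(-4, -3) - 9))) = (-4 - 1*71)/((23*(-5 - 9))) = (-4 - 71)/((23*(-14))) = -75/(-322) = -75*(-1/322) = 75/322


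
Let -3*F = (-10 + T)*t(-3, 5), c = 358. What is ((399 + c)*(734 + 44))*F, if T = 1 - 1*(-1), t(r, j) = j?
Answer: 23557840/3 ≈ 7.8526e+6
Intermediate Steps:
T = 2 (T = 1 + 1 = 2)
F = 40/3 (F = -(-10 + 2)*5/3 = -(-8)*5/3 = -1/3*(-40) = 40/3 ≈ 13.333)
((399 + c)*(734 + 44))*F = ((399 + 358)*(734 + 44))*(40/3) = (757*778)*(40/3) = 588946*(40/3) = 23557840/3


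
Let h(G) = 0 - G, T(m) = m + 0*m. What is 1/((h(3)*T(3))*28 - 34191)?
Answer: -1/34443 ≈ -2.9033e-5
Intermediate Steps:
T(m) = m (T(m) = m + 0 = m)
h(G) = -G
1/((h(3)*T(3))*28 - 34191) = 1/((-1*3*3)*28 - 34191) = 1/(-3*3*28 - 34191) = 1/(-9*28 - 34191) = 1/(-252 - 34191) = 1/(-34443) = -1/34443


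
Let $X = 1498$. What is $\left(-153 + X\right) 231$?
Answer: $310695$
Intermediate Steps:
$\left(-153 + X\right) 231 = \left(-153 + 1498\right) 231 = 1345 \cdot 231 = 310695$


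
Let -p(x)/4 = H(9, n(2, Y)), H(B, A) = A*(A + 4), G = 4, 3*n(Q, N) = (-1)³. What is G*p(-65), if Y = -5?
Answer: 176/9 ≈ 19.556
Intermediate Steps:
n(Q, N) = -⅓ (n(Q, N) = (⅓)*(-1)³ = (⅓)*(-1) = -⅓)
H(B, A) = A*(4 + A)
p(x) = 44/9 (p(x) = -(-4)*(4 - ⅓)/3 = -(-4)*11/(3*3) = -4*(-11/9) = 44/9)
G*p(-65) = 4*(44/9) = 176/9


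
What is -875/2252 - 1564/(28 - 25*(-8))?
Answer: -930407/128364 ≈ -7.2482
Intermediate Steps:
-875/2252 - 1564/(28 - 25*(-8)) = -875*1/2252 - 1564/(28 + 200) = -875/2252 - 1564/228 = -875/2252 - 1564*1/228 = -875/2252 - 391/57 = -930407/128364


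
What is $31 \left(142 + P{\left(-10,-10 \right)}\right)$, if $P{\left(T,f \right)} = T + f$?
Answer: $3782$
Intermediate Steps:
$31 \left(142 + P{\left(-10,-10 \right)}\right) = 31 \left(142 - 20\right) = 31 \cdot 122 = 3782$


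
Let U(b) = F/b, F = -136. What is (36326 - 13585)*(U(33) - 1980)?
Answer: -1488989716/33 ≈ -4.5121e+7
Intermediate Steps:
U(b) = -136/b
(36326 - 13585)*(U(33) - 1980) = (36326 - 13585)*(-136/33 - 1980) = 22741*(-136*1/33 - 1980) = 22741*(-136/33 - 1980) = 22741*(-65476/33) = -1488989716/33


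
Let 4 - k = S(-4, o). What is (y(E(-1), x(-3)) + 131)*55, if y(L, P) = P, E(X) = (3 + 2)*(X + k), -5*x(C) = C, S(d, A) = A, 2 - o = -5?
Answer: 7238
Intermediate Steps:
o = 7 (o = 2 - 1*(-5) = 2 + 5 = 7)
x(C) = -C/5
k = -3 (k = 4 - 1*7 = 4 - 7 = -3)
E(X) = -15 + 5*X (E(X) = (3 + 2)*(X - 3) = 5*(-3 + X) = -15 + 5*X)
(y(E(-1), x(-3)) + 131)*55 = (-1/5*(-3) + 131)*55 = (3/5 + 131)*55 = (658/5)*55 = 7238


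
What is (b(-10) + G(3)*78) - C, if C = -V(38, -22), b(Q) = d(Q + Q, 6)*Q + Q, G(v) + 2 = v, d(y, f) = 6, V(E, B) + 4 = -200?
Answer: -196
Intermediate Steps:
V(E, B) = -204 (V(E, B) = -4 - 200 = -204)
G(v) = -2 + v
b(Q) = 7*Q (b(Q) = 6*Q + Q = 7*Q)
C = 204 (C = -1*(-204) = 204)
(b(-10) + G(3)*78) - C = (7*(-10) + (-2 + 3)*78) - 1*204 = (-70 + 1*78) - 204 = (-70 + 78) - 204 = 8 - 204 = -196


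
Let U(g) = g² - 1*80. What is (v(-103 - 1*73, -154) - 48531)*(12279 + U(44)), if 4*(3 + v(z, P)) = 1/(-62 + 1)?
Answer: -167390868095/244 ≈ -6.8603e+8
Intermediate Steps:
U(g) = -80 + g² (U(g) = g² - 80 = -80 + g²)
v(z, P) = -733/244 (v(z, P) = -3 + 1/(4*(-62 + 1)) = -3 + (¼)/(-61) = -3 + (¼)*(-1/61) = -3 - 1/244 = -733/244)
(v(-103 - 1*73, -154) - 48531)*(12279 + U(44)) = (-733/244 - 48531)*(12279 + (-80 + 44²)) = -11842297*(12279 + (-80 + 1936))/244 = -11842297*(12279 + 1856)/244 = -11842297/244*14135 = -167390868095/244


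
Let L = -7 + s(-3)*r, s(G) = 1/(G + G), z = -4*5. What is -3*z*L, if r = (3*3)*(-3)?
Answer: -150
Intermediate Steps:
z = -20
r = -27 (r = 9*(-3) = -27)
s(G) = 1/(2*G)
L = -5/2 (L = -7 + ((1/2)/(-3))*(-27) = -7 + ((1/2)*(-1/3))*(-27) = -7 - 1/6*(-27) = -7 + 9/2 = -5/2 ≈ -2.5000)
-3*z*L = -(-60)*(-5)/2 = -3*50 = -150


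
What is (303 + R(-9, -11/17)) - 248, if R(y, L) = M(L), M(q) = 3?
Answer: 58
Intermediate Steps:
R(y, L) = 3
(303 + R(-9, -11/17)) - 248 = (303 + 3) - 248 = 306 - 248 = 58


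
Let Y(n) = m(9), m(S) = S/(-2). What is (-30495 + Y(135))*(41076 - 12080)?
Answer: -884363502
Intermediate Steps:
m(S) = -S/2 (m(S) = S*(-½) = -S/2)
Y(n) = -9/2 (Y(n) = -½*9 = -9/2)
(-30495 + Y(135))*(41076 - 12080) = (-30495 - 9/2)*(41076 - 12080) = -60999/2*28996 = -884363502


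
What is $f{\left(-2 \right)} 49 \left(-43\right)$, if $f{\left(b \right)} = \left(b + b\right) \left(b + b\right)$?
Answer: $-33712$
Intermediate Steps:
$f{\left(b \right)} = 4 b^{2}$ ($f{\left(b \right)} = 2 b 2 b = 4 b^{2}$)
$f{\left(-2 \right)} 49 \left(-43\right) = 4 \left(-2\right)^{2} \cdot 49 \left(-43\right) = 4 \cdot 4 \cdot 49 \left(-43\right) = 16 \cdot 49 \left(-43\right) = 784 \left(-43\right) = -33712$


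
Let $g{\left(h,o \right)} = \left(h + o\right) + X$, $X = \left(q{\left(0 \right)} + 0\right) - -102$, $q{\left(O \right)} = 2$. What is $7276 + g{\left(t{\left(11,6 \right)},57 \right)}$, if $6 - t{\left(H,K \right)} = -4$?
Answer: $7447$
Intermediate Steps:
$X = 104$ ($X = \left(2 + 0\right) - -102 = 2 + 102 = 104$)
$t{\left(H,K \right)} = 10$ ($t{\left(H,K \right)} = 6 - -4 = 6 + 4 = 10$)
$g{\left(h,o \right)} = 104 + h + o$ ($g{\left(h,o \right)} = \left(h + o\right) + 104 = 104 + h + o$)
$7276 + g{\left(t{\left(11,6 \right)},57 \right)} = 7276 + \left(104 + 10 + 57\right) = 7276 + 171 = 7447$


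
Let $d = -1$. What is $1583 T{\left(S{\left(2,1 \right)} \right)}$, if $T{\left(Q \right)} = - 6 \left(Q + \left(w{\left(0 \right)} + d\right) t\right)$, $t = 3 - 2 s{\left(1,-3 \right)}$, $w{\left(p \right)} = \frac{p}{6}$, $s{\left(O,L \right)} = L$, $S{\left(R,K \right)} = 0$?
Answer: $85482$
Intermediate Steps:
$w{\left(p \right)} = \frac{p}{6}$ ($w{\left(p \right)} = p \frac{1}{6} = \frac{p}{6}$)
$t = 9$ ($t = 3 - -6 = 3 + 6 = 9$)
$T{\left(Q \right)} = 54 - 6 Q$ ($T{\left(Q \right)} = - 6 \left(Q + \left(\frac{1}{6} \cdot 0 - 1\right) 9\right) = - 6 \left(Q + \left(0 - 1\right) 9\right) = - 6 \left(Q - 9\right) = - 6 \left(-9 + Q\right) = 54 - 6 Q$)
$1583 T{\left(S{\left(2,1 \right)} \right)} = 1583 \left(54 - 0\right) = 1583 \left(54 + 0\right) = 1583 \cdot 54 = 85482$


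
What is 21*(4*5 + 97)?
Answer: 2457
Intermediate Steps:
21*(4*5 + 97) = 21*(20 + 97) = 21*117 = 2457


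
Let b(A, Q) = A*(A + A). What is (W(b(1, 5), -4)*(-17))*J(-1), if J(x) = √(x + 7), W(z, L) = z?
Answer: -34*√6 ≈ -83.283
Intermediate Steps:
b(A, Q) = 2*A² (b(A, Q) = A*(2*A) = 2*A²)
J(x) = √(7 + x)
(W(b(1, 5), -4)*(-17))*J(-1) = ((2*1²)*(-17))*√(7 - 1) = ((2*1)*(-17))*√6 = (2*(-17))*√6 = -34*√6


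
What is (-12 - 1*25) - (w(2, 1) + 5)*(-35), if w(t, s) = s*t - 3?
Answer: 103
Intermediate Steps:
w(t, s) = -3 + s*t
(-12 - 1*25) - (w(2, 1) + 5)*(-35) = (-12 - 1*25) - ((-3 + 1*2) + 5)*(-35) = (-12 - 25) - ((-3 + 2) + 5)*(-35) = -37 - (-1 + 5)*(-35) = -37 - 1*4*(-35) = -37 - 4*(-35) = -37 + 140 = 103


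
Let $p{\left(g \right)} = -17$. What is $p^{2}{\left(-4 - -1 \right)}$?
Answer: $289$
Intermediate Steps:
$p^{2}{\left(-4 - -1 \right)} = \left(-17\right)^{2} = 289$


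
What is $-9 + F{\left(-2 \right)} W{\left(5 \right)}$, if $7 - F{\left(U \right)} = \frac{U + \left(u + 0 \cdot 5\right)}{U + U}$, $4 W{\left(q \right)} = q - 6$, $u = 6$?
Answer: $-11$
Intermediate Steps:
$W{\left(q \right)} = - \frac{3}{2} + \frac{q}{4}$ ($W{\left(q \right)} = \frac{q - 6}{4} = \frac{-6 + q}{4} = - \frac{3}{2} + \frac{q}{4}$)
$F{\left(U \right)} = 7 - \frac{6 + U}{2 U}$ ($F{\left(U \right)} = 7 - \frac{U + \left(6 + 0 \cdot 5\right)}{U + U} = 7 - \frac{U + \left(6 + 0\right)}{2 U} = 7 - \left(U + 6\right) \frac{1}{2 U} = 7 - \left(6 + U\right) \frac{1}{2 U} = 7 - \frac{6 + U}{2 U}$)
$-9 + F{\left(-2 \right)} W{\left(5 \right)} = -9 + \left(\frac{13}{2} - \frac{3}{-2}\right) \left(- \frac{3}{2} + \frac{1}{4} \cdot 5\right) = -9 + \left(\frac{13}{2} - - \frac{3}{2}\right) \left(- \frac{3}{2} + \frac{5}{4}\right) = -9 + \left(\frac{13}{2} + \frac{3}{2}\right) \left(- \frac{1}{4}\right) = -9 + 8 \left(- \frac{1}{4}\right) = -9 - 2 = -11$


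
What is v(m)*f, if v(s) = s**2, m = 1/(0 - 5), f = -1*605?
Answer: -121/5 ≈ -24.200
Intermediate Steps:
f = -605
m = -1/5 (m = 1/(-5) = -1/5 ≈ -0.20000)
v(m)*f = (-1/5)**2*(-605) = (1/25)*(-605) = -121/5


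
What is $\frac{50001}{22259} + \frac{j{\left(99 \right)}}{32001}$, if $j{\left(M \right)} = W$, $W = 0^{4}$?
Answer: $\frac{50001}{22259} \approx 2.2463$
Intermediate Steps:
$W = 0$
$j{\left(M \right)} = 0$
$\frac{50001}{22259} + \frac{j{\left(99 \right)}}{32001} = \frac{50001}{22259} + \frac{0}{32001} = 50001 \cdot \frac{1}{22259} + 0 \cdot \frac{1}{32001} = \frac{50001}{22259} + 0 = \frac{50001}{22259}$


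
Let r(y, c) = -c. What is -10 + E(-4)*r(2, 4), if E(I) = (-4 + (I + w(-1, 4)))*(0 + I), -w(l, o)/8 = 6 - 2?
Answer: -650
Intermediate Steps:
w(l, o) = -32 (w(l, o) = -8*(6 - 2) = -8*4 = -32)
E(I) = I*(-36 + I) (E(I) = (-4 + (I - 32))*(0 + I) = (-4 + (-32 + I))*I = (-36 + I)*I = I*(-36 + I))
-10 + E(-4)*r(2, 4) = -10 + (-4*(-36 - 4))*(-1*4) = -10 - 4*(-40)*(-4) = -10 + 160*(-4) = -10 - 640 = -650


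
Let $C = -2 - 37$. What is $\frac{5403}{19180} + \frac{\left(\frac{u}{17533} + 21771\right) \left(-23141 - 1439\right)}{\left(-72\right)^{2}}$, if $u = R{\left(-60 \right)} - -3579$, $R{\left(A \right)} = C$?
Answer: $- \frac{3749097173432983}{36318557520} \approx -1.0323 \cdot 10^{5}$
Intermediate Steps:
$C = -39$ ($C = -2 - 37 = -39$)
$R{\left(A \right)} = -39$
$u = 3540$ ($u = -39 - -3579 = -39 + 3579 = 3540$)
$\frac{5403}{19180} + \frac{\left(\frac{u}{17533} + 21771\right) \left(-23141 - 1439\right)}{\left(-72\right)^{2}} = \frac{5403}{19180} + \frac{\left(\frac{3540}{17533} + 21771\right) \left(-23141 - 1439\right)}{\left(-72\right)^{2}} = 5403 \cdot \frac{1}{19180} + \frac{\left(3540 \cdot \frac{1}{17533} + 21771\right) \left(-24580\right)}{5184} = \frac{5403}{19180} + \left(\frac{3540}{17533} + 21771\right) \left(-24580\right) \frac{1}{5184} = \frac{5403}{19180} + \frac{381714483}{17533} \left(-24580\right) \frac{1}{5184} = \frac{5403}{19180} - \frac{781878499345}{7574256} = - \frac{3749097173432983}{36318557520}$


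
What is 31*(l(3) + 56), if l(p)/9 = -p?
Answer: 899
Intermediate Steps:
l(p) = -9*p (l(p) = 9*(-p) = -9*p)
31*(l(3) + 56) = 31*(-9*3 + 56) = 31*(-27 + 56) = 31*29 = 899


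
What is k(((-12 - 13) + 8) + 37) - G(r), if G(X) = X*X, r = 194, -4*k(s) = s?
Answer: -37641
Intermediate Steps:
k(s) = -s/4
G(X) = X**2
k(((-12 - 13) + 8) + 37) - G(r) = -(((-12 - 13) + 8) + 37)/4 - 1*194**2 = -((-25 + 8) + 37)/4 - 1*37636 = -(-17 + 37)/4 - 37636 = -1/4*20 - 37636 = -5 - 37636 = -37641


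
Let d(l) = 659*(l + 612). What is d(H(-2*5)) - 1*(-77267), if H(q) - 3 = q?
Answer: 475962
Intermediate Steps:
H(q) = 3 + q
d(l) = 403308 + 659*l (d(l) = 659*(612 + l) = 403308 + 659*l)
d(H(-2*5)) - 1*(-77267) = (403308 + 659*(3 - 2*5)) - 1*(-77267) = (403308 + 659*(3 - 10)) + 77267 = (403308 + 659*(-7)) + 77267 = (403308 - 4613) + 77267 = 398695 + 77267 = 475962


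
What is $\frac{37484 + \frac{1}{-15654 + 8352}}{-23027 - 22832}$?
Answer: $- \frac{273708167}{334862418} \approx -0.81738$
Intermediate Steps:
$\frac{37484 + \frac{1}{-15654 + 8352}}{-23027 - 22832} = \frac{37484 + \frac{1}{-7302}}{-45859} = \left(37484 - \frac{1}{7302}\right) \left(- \frac{1}{45859}\right) = \frac{273708167}{7302} \left(- \frac{1}{45859}\right) = - \frac{273708167}{334862418}$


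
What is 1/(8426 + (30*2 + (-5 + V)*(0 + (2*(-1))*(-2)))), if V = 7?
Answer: 1/8494 ≈ 0.00011773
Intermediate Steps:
1/(8426 + (30*2 + (-5 + V)*(0 + (2*(-1))*(-2)))) = 1/(8426 + (30*2 + (-5 + 7)*(0 + (2*(-1))*(-2)))) = 1/(8426 + (60 + 2*(0 - 2*(-2)))) = 1/(8426 + (60 + 2*(0 + 4))) = 1/(8426 + (60 + 2*4)) = 1/(8426 + (60 + 8)) = 1/(8426 + 68) = 1/8494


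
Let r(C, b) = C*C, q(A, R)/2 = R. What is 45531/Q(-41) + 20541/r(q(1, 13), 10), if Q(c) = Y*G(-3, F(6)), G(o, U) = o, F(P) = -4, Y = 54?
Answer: -1525073/6084 ≈ -250.67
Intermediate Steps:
q(A, R) = 2*R
r(C, b) = C²
Q(c) = -162 (Q(c) = 54*(-3) = -162)
45531/Q(-41) + 20541/r(q(1, 13), 10) = 45531/(-162) + 20541/((2*13)²) = 45531*(-1/162) + 20541/(26²) = -5059/18 + 20541/676 = -1525073/6084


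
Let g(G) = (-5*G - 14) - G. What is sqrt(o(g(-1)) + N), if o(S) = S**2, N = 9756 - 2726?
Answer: sqrt(7094) ≈ 84.226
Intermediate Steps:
g(G) = -14 - 6*G (g(G) = (-14 - 5*G) - G = -14 - 6*G)
N = 7030
sqrt(o(g(-1)) + N) = sqrt((-14 - 6*(-1))**2 + 7030) = sqrt((-14 + 6)**2 + 7030) = sqrt((-8)**2 + 7030) = sqrt(64 + 7030) = sqrt(7094)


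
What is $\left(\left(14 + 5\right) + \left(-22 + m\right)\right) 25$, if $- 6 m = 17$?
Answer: $- \frac{875}{6} \approx -145.83$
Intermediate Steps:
$m = - \frac{17}{6}$ ($m = \left(- \frac{1}{6}\right) 17 = - \frac{17}{6} \approx -2.8333$)
$\left(\left(14 + 5\right) + \left(-22 + m\right)\right) 25 = \left(\left(14 + 5\right) - \frac{149}{6}\right) 25 = \left(19 - \frac{149}{6}\right) 25 = \left(- \frac{35}{6}\right) 25 = - \frac{875}{6}$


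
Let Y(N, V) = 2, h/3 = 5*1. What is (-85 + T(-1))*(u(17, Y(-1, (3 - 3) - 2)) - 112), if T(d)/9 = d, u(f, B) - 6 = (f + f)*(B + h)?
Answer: -44368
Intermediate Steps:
h = 15 (h = 3*(5*1) = 3*5 = 15)
u(f, B) = 6 + 2*f*(15 + B) (u(f, B) = 6 + (f + f)*(B + 15) = 6 + (2*f)*(15 + B) = 6 + 2*f*(15 + B))
T(d) = 9*d
(-85 + T(-1))*(u(17, Y(-1, (3 - 3) - 2)) - 112) = (-85 + 9*(-1))*((6 + 30*17 + 2*2*17) - 112) = (-85 - 9)*((6 + 510 + 68) - 112) = -94*(584 - 112) = -94*472 = -44368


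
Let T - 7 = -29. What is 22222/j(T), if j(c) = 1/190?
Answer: 4222180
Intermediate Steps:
T = -22 (T = 7 - 29 = -22)
j(c) = 1/190
22222/j(T) = 22222/(1/190) = 22222*190 = 4222180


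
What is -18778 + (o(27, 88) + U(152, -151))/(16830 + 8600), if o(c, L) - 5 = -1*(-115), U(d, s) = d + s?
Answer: -477524419/25430 ≈ -18778.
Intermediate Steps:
o(c, L) = 120 (o(c, L) = 5 - 1*(-115) = 5 + 115 = 120)
-18778 + (o(27, 88) + U(152, -151))/(16830 + 8600) = -18778 + (120 + (152 - 151))/(16830 + 8600) = -18778 + (120 + 1)/25430 = -18778 + 121*(1/25430) = -18778 + 121/25430 = -477524419/25430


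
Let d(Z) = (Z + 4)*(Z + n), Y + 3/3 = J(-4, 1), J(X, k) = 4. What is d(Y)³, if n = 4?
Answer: 117649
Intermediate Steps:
Y = 3 (Y = -1 + 4 = 3)
d(Z) = (4 + Z)² (d(Z) = (Z + 4)*(Z + 4) = (4 + Z)*(4 + Z) = (4 + Z)²)
d(Y)³ = (16 + 3² + 8*3)³ = (16 + 9 + 24)³ = 49³ = 117649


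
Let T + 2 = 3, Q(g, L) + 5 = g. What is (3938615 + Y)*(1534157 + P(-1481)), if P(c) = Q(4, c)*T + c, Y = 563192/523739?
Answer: 3161612480665320975/523739 ≈ 6.0366e+12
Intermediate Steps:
Y = 563192/523739 (Y = 563192*(1/523739) = 563192/523739 ≈ 1.0753)
Q(g, L) = -5 + g
T = 1 (T = -2 + 3 = 1)
P(c) = -1 + c (P(c) = (-5 + 4)*1 + c = -1*1 + c = -1 + c)
(3938615 + Y)*(1534157 + P(-1481)) = (3938615 + 563192/523739)*(1534157 + (-1 - 1481)) = 2062806844677*(1534157 - 1482)/523739 = (2062806844677/523739)*1532675 = 3161612480665320975/523739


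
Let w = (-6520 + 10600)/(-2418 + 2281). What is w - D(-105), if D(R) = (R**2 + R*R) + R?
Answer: -3010545/137 ≈ -21975.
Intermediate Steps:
D(R) = R + 2*R**2 (D(R) = (R**2 + R**2) + R = 2*R**2 + R = R + 2*R**2)
w = -4080/137 (w = 4080/(-137) = 4080*(-1/137) = -4080/137 ≈ -29.781)
w - D(-105) = -4080/137 - (-105)*(1 + 2*(-105)) = -4080/137 - (-105)*(1 - 210) = -4080/137 - (-105)*(-209) = -4080/137 - 1*21945 = -4080/137 - 21945 = -3010545/137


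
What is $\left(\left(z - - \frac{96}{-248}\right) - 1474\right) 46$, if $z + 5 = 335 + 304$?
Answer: $- \frac{1198392}{31} \approx -38658.0$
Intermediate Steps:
$z = 634$ ($z = -5 + \left(335 + 304\right) = -5 + 639 = 634$)
$\left(\left(z - - \frac{96}{-248}\right) - 1474\right) 46 = \left(\left(634 - - \frac{96}{-248}\right) - 1474\right) 46 = \left(\left(634 - \left(-96\right) \left(- \frac{1}{248}\right)\right) - 1474\right) 46 = \left(\left(634 - \frac{12}{31}\right) - 1474\right) 46 = \left(\frac{19642}{31} - 1474\right) 46 = \left(- \frac{26052}{31}\right) 46 = - \frac{1198392}{31}$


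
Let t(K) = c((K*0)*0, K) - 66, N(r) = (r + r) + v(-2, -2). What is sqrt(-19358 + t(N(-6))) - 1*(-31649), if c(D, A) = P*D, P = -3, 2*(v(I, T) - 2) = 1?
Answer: 31649 + 4*I*sqrt(1214) ≈ 31649.0 + 139.37*I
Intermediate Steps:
v(I, T) = 5/2 (v(I, T) = 2 + (1/2)*1 = 2 + 1/2 = 5/2)
N(r) = 5/2 + 2*r (N(r) = (r + r) + 5/2 = 2*r + 5/2 = 5/2 + 2*r)
c(D, A) = -3*D
t(K) = -66 (t(K) = -3*K*0*0 - 66 = -0*0 - 66 = -3*0 - 66 = 0 - 66 = -66)
sqrt(-19358 + t(N(-6))) - 1*(-31649) = sqrt(-19358 - 66) - 1*(-31649) = sqrt(-19424) + 31649 = 4*I*sqrt(1214) + 31649 = 31649 + 4*I*sqrt(1214)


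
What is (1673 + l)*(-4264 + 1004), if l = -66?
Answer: -5238820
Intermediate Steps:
(1673 + l)*(-4264 + 1004) = (1673 - 66)*(-4264 + 1004) = 1607*(-3260) = -5238820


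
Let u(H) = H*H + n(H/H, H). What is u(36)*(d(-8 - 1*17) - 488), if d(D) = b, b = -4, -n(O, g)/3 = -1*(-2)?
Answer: -634680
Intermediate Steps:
n(O, g) = -6 (n(O, g) = -(-3)*(-2) = -3*2 = -6)
u(H) = -6 + H² (u(H) = H*H - 6 = H² - 6 = -6 + H²)
d(D) = -4
u(36)*(d(-8 - 1*17) - 488) = (-6 + 36²)*(-4 - 488) = (-6 + 1296)*(-492) = 1290*(-492) = -634680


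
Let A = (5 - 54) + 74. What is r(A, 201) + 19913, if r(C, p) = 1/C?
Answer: 497826/25 ≈ 19913.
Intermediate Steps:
A = 25 (A = -49 + 74 = 25)
r(A, 201) + 19913 = 1/25 + 19913 = 497826/25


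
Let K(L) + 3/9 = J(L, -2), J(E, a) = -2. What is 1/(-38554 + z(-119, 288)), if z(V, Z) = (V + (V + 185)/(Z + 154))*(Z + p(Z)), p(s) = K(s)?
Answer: -663/48071264 ≈ -1.3792e-5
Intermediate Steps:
K(L) = -7/3 (K(L) = -1/3 - 2 = -7/3)
p(s) = -7/3
z(V, Z) = (-7/3 + Z)*(V + (185 + V)/(154 + Z)) (z(V, Z) = (V + (V + 185)/(Z + 154))*(Z - 7/3) = (V + (185 + V)/(154 + Z))*(-7/3 + Z) = (-7/3 + Z)*(V + (185 + V)/(154 + Z)))
1/(-38554 + z(-119, 288)) = 1/(-38554 + (-1295 - 1085*(-119) + 555*288 + 3*(-119)*288**2 + 458*(-119)*288)/(3*(154 + 288))) = 1/(-38554 + (1/3)*(-1295 + 129115 + 159840 + 3*(-119)*82944 - 15696576)/442) = 1/(-38554 + (1/3)*(1/442)*(-1295 + 129115 + 159840 - 29611008 - 15696576)) = 1/(-38554 + (1/3)*(1/442)*(-45019924)) = 1/(-38554 - 22509962/663) = 1/(-48071264/663) = -663/48071264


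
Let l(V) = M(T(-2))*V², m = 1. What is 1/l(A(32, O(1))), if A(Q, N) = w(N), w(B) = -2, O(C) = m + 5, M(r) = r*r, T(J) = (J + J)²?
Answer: 1/1024 ≈ 0.00097656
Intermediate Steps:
T(J) = 4*J² (T(J) = (2*J)² = 4*J²)
M(r) = r²
O(C) = 6 (O(C) = 1 + 5 = 6)
A(Q, N) = -2
l(V) = 256*V² (l(V) = (4*(-2)²)²*V² = (4*4)²*V² = 16²*V² = 256*V²)
1/l(A(32, O(1))) = 1/(256*(-2)²) = 1/(256*4) = 1/1024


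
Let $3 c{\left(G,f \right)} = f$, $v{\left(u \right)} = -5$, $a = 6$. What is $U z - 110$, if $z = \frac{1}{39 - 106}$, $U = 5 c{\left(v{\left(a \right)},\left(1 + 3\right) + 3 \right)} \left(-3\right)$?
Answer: $- \frac{7335}{67} \approx -109.48$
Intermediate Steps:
$c{\left(G,f \right)} = \frac{f}{3}$
$U = -35$ ($U = 5 \frac{\left(1 + 3\right) + 3}{3} \left(-3\right) = 5 \frac{4 + 3}{3} \left(-3\right) = 5 \cdot \frac{1}{3} \cdot 7 \left(-3\right) = 5 \cdot \frac{7}{3} \left(-3\right) = \frac{35}{3} \left(-3\right) = -35$)
$z = - \frac{1}{67}$ ($z = \frac{1}{-67} = - \frac{1}{67} \approx -0.014925$)
$U z - 110 = \left(-35\right) \left(- \frac{1}{67}\right) - 110 = \frac{35}{67} - 110 = - \frac{7335}{67}$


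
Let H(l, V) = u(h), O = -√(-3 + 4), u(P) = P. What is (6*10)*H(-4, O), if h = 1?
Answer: 60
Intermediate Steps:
O = -1 (O = -√1 = -1*1 = -1)
H(l, V) = 1
(6*10)*H(-4, O) = (6*10)*1 = 60*1 = 60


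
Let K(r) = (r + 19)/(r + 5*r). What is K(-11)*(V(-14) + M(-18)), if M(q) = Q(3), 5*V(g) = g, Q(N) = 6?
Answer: -64/165 ≈ -0.38788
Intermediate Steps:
V(g) = g/5
K(r) = (19 + r)/(6*r) (K(r) = (19 + r)/((6*r)) = (19 + r)*(1/(6*r)) = (19 + r)/(6*r))
M(q) = 6
K(-11)*(V(-14) + M(-18)) = ((⅙)*(19 - 11)/(-11))*((⅕)*(-14) + 6) = ((⅙)*(-1/11)*8)*(-14/5 + 6) = -4/33*16/5 = -64/165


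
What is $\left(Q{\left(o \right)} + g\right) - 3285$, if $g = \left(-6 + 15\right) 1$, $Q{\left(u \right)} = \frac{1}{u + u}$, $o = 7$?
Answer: $- \frac{45863}{14} \approx -3275.9$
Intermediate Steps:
$Q{\left(u \right)} = \frac{1}{2 u}$
$g = 9$ ($g = 9 \cdot 1 = 9$)
$\left(Q{\left(o \right)} + g\right) - 3285 = \left(\frac{1}{2 \cdot 7} + 9\right) - 3285 = \left(\frac{1}{2} \cdot \frac{1}{7} + 9\right) - 3285 = \left(\frac{1}{14} + 9\right) - 3285 = \frac{127}{14} - 3285 = - \frac{45863}{14}$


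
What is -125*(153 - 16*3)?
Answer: -13125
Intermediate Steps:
-125*(153 - 16*3) = -125*(153 - 48) = -125*105 = -13125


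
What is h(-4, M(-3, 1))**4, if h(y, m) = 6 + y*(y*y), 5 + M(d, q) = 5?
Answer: 11316496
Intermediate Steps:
M(d, q) = 0 (M(d, q) = -5 + 5 = 0)
h(y, m) = 6 + y**3 (h(y, m) = 6 + y*y**2 = 6 + y**3)
h(-4, M(-3, 1))**4 = (6 + (-4)**3)**4 = (6 - 64)**4 = (-58)**4 = 11316496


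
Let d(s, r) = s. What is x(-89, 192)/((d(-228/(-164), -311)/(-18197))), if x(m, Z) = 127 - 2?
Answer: -93259625/57 ≈ -1.6361e+6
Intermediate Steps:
x(m, Z) = 125
x(-89, 192)/((d(-228/(-164), -311)/(-18197))) = 125/((-228/(-164)/(-18197))) = 125/((-228*(-1/164)*(-1/18197))) = 125/(((57/41)*(-1/18197))) = 125/(-57/746077) = 125*(-746077/57) = -93259625/57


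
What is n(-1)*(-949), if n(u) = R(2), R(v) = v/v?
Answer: -949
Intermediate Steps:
R(v) = 1
n(u) = 1
n(-1)*(-949) = 1*(-949) = -949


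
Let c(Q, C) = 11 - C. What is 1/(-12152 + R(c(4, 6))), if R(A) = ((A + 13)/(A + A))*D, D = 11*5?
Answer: -1/12053 ≈ -8.2967e-5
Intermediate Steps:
D = 55
R(A) = 55*(13 + A)/(2*A) (R(A) = ((A + 13)/(A + A))*55 = ((13 + A)/((2*A)))*55 = ((13 + A)*(1/(2*A)))*55 = ((13 + A)/(2*A))*55 = 55*(13 + A)/(2*A))
1/(-12152 + R(c(4, 6))) = 1/(-12152 + 55*(13 + (11 - 1*6))/(2*(11 - 1*6))) = 1/(-12152 + 55*(13 + (11 - 6))/(2*(11 - 6))) = 1/(-12152 + (55/2)*(13 + 5)/5) = 1/(-12152 + (55/2)*(1/5)*18) = 1/(-12152 + 99) = 1/(-12053) = -1/12053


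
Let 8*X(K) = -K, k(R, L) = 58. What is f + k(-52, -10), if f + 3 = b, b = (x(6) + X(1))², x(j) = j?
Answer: 5729/64 ≈ 89.516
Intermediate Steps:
X(K) = -K/8 (X(K) = (-K)/8 = -K/8)
b = 2209/64 (b = (6 - ⅛*1)² = (6 - ⅛)² = (47/8)² = 2209/64 ≈ 34.516)
f = 2017/64 (f = -3 + 2209/64 = 2017/64 ≈ 31.516)
f + k(-52, -10) = 2017/64 + 58 = 5729/64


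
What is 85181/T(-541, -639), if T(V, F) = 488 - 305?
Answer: 85181/183 ≈ 465.47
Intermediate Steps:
T(V, F) = 183
85181/T(-541, -639) = 85181/183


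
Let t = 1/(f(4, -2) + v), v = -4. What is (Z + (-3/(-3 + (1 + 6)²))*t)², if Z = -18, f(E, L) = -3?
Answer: 33558849/103684 ≈ 323.66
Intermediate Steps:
t = -⅐ (t = 1/(-3 - 4) = 1/(-7) = -⅐ ≈ -0.14286)
(Z + (-3/(-3 + (1 + 6)²))*t)² = (-18 + (-3/(-3 + (1 + 6)²))*(-⅐))² = (-18 + (-3/(-3 + 7²))*(-⅐))² = (-18 + (-3/(-3 + 49))*(-⅐))² = (-18 + (-3/46)*(-⅐))² = (-18 + ((1/46)*(-3))*(-⅐))² = (-18 - 3/46*(-⅐))² = (-18 + 3/322)² = (-5793/322)² = 33558849/103684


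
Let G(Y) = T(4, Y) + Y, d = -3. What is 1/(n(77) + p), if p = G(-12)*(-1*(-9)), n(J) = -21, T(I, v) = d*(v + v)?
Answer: 1/519 ≈ 0.0019268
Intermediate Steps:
T(I, v) = -6*v (T(I, v) = -3*(v + v) = -6*v)
G(Y) = -5*Y (G(Y) = -6*Y + Y = -5*Y)
p = 540 (p = (-5*(-12))*(-1*(-9)) = 60*9 = 540)
1/(n(77) + p) = 1/(-21 + 540) = 1/519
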